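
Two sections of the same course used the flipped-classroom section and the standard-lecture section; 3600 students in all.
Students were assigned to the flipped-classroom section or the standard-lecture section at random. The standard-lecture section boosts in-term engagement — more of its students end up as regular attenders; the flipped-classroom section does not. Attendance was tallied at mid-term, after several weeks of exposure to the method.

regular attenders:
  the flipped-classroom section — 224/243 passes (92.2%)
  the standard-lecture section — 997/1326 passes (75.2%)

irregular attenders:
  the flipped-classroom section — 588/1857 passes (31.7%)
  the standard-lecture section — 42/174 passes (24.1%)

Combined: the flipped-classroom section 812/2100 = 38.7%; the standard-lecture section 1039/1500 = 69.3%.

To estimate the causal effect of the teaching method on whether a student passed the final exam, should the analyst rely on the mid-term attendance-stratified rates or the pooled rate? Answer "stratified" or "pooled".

pooled

Mid-term attendance is downstream of the teaching method. One should not condition on a consequence of treatment, so the overall rates are the right comparison.
Pooled: the flipped-classroom section 38.7% vs the standard-lecture section 69.3%; the standard-lecture section is higher overall.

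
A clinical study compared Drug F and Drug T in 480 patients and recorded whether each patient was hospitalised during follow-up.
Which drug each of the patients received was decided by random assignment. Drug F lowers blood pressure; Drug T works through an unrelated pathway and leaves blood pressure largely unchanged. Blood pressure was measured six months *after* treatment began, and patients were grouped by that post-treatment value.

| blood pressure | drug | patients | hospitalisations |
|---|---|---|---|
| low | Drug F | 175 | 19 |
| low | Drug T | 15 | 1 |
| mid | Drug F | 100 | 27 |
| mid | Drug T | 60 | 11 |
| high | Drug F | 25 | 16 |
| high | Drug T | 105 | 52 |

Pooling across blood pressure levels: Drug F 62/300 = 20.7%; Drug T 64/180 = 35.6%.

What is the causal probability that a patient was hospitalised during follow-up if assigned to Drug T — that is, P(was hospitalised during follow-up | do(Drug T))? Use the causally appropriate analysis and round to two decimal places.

Blood pressure is downstream of the drug. One should not condition on a consequence of treatment, so the overall rates are the right comparison.
So P(outcome | do(Drug T)) is just the pooled rate for Drug T: 64/180 = 0.356.

0.36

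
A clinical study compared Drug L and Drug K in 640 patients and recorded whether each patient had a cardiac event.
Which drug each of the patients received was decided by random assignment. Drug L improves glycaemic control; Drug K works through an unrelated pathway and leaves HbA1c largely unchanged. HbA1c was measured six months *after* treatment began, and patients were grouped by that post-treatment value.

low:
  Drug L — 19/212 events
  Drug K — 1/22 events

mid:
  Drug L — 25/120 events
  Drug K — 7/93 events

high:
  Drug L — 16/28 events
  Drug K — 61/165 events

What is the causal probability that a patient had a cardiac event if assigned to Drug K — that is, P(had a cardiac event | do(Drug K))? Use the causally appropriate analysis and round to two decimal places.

HbA1c here is a post-treatment variable shaped by the drug; conditioning on it would introduce bias rather than remove it. The overall comparison is the causal one.
So P(outcome | do(Drug K)) is just the pooled rate for Drug K: 69/280 = 0.246.

0.25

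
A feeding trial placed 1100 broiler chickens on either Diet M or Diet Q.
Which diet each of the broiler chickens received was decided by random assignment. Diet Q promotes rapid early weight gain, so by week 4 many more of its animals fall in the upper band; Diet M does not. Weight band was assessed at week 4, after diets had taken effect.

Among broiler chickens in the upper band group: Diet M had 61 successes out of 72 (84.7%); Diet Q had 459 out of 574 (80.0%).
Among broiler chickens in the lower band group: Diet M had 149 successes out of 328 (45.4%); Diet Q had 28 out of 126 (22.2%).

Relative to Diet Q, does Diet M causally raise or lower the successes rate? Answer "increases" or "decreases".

decreases

The week-4 weight band-specific comparison favours Diet M throughout, but the pooled figures favour Diet Q. The question is whether to condition on week-4 weight band.
The distribution of week-4 weight band is itself part of what the diet does — it is an intermediate outcome. Holding it fixed would remove that part of the effect; the total effect is the pooled difference.
Pooled: Diet M 52.5% vs Diet Q 69.6%; Diet Q is higher overall.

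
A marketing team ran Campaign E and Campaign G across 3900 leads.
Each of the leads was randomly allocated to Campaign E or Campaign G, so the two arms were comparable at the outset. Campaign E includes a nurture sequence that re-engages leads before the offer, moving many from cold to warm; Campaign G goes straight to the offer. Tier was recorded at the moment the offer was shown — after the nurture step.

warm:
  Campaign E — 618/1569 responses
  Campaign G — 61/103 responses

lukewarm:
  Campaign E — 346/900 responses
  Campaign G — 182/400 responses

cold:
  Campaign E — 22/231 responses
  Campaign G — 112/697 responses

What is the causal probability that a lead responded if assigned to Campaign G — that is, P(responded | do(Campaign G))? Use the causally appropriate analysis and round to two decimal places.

Because the campaign influences engagement tier, engagement tier is a post-treatment mediator, not a confounder. Stratifying on it would bias the estimate; the causal effect is the crude pooled difference.
So P(outcome | do(Campaign G)) is just the pooled rate for Campaign G: 355/1200 = 0.296.

0.30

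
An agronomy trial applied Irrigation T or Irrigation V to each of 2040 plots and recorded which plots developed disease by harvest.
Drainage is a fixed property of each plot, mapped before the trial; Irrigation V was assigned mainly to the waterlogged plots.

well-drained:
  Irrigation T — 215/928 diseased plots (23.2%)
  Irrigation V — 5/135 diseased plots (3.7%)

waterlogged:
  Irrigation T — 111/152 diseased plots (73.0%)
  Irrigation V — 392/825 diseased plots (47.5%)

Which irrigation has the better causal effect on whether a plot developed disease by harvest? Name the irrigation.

Irrigation V

The stratified and pooled comparisons disagree (Irrigation V wins within each field drainage; Irrigation T wins overall), so the answer turns on the causal role of field drainage.
Field drainage satisfies the back-door criterion: it is not a descendant of the irrigation, and it blocks the spurious path from irrigation to outcome. Adjusting for it (i.e., using the within-field drainage rates) gives the causal effect.
Within each level — well-drained: 23.2% vs 3.7%; waterlogged: 73.0% vs 47.5% — Irrigation V is lower every time.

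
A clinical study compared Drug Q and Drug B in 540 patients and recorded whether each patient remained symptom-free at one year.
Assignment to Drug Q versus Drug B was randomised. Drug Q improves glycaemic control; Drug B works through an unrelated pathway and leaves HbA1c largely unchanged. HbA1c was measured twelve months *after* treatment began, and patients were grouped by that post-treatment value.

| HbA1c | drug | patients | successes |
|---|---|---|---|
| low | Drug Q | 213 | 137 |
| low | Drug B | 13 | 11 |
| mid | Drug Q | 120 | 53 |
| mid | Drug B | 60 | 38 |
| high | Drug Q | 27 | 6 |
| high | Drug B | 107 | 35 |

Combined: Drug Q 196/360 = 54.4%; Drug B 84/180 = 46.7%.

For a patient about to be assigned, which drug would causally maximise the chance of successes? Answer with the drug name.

Drug B is higher inside every HbA1c stratum but Drug Q is higher in aggregate. Whether to stratify depends on how HbA1c relates to the drug.
HbA1c is recorded after the drug and is itself shifted by it — it sits on the causal path from drug to outcome. Conditioning on a mediator would strip out part of the effect we want; the pooled comparison gives the total causal effect.
Pooled: Drug Q 54.4% vs Drug B 46.7%; Drug Q is higher overall.

Drug Q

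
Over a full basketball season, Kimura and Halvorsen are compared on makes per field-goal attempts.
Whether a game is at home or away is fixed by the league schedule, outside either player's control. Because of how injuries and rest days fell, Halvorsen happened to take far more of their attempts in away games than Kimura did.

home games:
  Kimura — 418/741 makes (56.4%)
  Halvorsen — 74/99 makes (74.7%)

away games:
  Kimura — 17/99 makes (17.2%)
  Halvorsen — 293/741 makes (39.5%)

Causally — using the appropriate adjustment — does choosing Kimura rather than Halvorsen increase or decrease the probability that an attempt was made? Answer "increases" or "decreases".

Here game venue is a common cause — it drives both which player a case falls under and the outcome. The crude comparison mixes populations; the stratum-specific rates are the causally relevant ones.
Within each level — home games: 56.4% vs 74.7%; away games: 17.2% vs 39.5% — Halvorsen is higher every time.

decreases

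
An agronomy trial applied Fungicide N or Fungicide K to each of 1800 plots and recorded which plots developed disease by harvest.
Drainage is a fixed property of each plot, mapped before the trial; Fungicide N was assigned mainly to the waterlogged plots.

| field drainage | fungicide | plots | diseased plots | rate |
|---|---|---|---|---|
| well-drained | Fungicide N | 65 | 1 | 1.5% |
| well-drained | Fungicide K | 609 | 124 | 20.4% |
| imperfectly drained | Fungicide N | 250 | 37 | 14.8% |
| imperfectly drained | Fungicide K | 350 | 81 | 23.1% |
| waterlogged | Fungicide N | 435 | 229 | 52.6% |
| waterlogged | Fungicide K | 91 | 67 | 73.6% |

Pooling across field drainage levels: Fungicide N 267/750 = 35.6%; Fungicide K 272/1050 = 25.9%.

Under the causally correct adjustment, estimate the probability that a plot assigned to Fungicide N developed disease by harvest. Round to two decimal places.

0.21

Within every field drainage level Fungicide N has the lower rate, yet pooled Fungicide K does — Simpson's reversal.
Field drainage differs across fungicides for reasons unrelated to any effect of the fungicide itself, and it separately predicts the outcome — a classic confounder. We must compare within field drainage levels.
Standardising Fungicide N to the population field drainage mix: 0.374·1/65 + 0.333·37/250 + 0.292·229/435 = 0.209.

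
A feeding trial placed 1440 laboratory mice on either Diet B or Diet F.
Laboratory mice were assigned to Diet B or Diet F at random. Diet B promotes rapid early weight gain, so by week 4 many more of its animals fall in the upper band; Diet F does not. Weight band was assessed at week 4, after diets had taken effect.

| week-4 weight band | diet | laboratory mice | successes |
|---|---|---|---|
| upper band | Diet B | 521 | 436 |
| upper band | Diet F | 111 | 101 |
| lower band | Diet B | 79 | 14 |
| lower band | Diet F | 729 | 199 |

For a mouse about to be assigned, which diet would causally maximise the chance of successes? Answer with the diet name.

Diet B

Diet F is higher inside every week-4 weight band stratum but Diet B is higher in aggregate. Whether to stratify depends on how week-4 weight band relates to the diet.
Stratifying would compare diets among laboratory mice the diets themselves sorted into week-4 weight band groups — a form of selection on an intermediate. The unconditioned pooled rates give the total causal effect.
Pooled: Diet B 75.0% vs Diet F 35.7%; Diet B is higher overall.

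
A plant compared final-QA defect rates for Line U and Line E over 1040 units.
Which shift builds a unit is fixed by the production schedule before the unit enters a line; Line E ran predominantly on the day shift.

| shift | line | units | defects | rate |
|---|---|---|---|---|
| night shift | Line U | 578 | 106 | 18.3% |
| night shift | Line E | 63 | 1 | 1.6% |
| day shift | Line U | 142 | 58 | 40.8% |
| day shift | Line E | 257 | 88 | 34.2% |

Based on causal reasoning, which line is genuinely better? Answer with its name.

Here shift is a common cause — it drives both which line a case falls under and the outcome. The crude comparison mixes populations; the stratum-specific rates are the causally relevant ones.
Within each level — night shift: 18.3% vs 1.6%; day shift: 40.8% vs 34.2% — Line E is lower every time.

Line E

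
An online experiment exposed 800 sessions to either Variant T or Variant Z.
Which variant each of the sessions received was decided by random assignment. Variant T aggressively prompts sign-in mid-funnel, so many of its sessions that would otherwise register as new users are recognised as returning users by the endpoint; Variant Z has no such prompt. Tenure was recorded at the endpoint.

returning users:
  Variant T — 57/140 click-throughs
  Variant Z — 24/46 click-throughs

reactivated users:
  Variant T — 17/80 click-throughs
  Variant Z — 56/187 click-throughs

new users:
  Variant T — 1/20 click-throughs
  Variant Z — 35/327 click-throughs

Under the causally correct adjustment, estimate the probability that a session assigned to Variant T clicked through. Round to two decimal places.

The stratified and pooled comparisons disagree (Variant Z wins within each user tenure; Variant T wins overall), so the answer turns on the causal role of user tenure.
Stratifying would compare variants among sessions the variants themselves sorted into user tenure groups — a form of selection on an intermediate. The unconditioned pooled rates give the total causal effect.
So P(outcome | do(Variant T)) is just the pooled rate for Variant T: 75/240 = 0.312.

0.31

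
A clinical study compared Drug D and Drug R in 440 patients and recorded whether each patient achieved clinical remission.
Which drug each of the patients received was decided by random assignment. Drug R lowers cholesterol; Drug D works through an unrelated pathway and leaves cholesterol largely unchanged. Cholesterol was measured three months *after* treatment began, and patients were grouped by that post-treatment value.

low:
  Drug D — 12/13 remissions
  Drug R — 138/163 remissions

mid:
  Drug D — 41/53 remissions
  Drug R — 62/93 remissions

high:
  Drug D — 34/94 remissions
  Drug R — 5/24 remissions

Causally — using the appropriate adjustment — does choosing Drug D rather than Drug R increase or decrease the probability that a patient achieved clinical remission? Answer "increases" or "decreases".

The stratified and pooled comparisons disagree (Drug D wins within each cholesterol; Drug R wins overall), so the answer turns on the causal role of cholesterol.
Cholesterol is downstream of the drug. One should not condition on a consequence of treatment, so the overall rates are the right comparison.
Pooled: Drug D 54.4% vs Drug R 73.2%; Drug R is higher overall.

decreases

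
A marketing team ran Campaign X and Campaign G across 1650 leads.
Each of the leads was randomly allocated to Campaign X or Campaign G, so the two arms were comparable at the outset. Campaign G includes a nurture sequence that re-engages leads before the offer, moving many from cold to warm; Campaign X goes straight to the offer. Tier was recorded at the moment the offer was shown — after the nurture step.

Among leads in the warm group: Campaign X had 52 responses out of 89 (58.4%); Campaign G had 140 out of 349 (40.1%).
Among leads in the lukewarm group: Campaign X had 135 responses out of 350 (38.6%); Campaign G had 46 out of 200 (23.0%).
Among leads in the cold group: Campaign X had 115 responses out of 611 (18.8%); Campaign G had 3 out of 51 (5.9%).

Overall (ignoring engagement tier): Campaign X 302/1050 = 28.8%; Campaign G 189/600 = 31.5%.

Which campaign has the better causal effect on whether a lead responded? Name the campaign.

Campaign X is higher inside every engagement tier stratum but Campaign G is higher in aggregate. Whether to stratify depends on how engagement tier relates to the campaign.
Because the campaign influences engagement tier, engagement tier is a post-treatment mediator, not a confounder. Stratifying on it would bias the estimate; the causal effect is the crude pooled difference.
Pooled: Campaign X 28.8% vs Campaign G 31.5%; Campaign G is higher overall.

Campaign G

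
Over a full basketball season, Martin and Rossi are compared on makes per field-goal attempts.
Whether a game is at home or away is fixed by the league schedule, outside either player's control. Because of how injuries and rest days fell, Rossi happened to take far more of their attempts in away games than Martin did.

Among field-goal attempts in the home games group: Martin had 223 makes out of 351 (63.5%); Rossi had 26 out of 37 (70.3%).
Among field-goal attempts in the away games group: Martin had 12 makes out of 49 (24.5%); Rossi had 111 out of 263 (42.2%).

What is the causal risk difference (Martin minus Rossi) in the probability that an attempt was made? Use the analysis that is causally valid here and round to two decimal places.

Game venue differs across players for reasons unrelated to any effect of the player itself, and it separately predicts the outcome — a classic confounder. We must compare within game venue levels.
Adjusting over the population distribution of game venue: 0.554·(0.635−0.703) + 0.446·(0.245−0.422) = -0.116.

-0.12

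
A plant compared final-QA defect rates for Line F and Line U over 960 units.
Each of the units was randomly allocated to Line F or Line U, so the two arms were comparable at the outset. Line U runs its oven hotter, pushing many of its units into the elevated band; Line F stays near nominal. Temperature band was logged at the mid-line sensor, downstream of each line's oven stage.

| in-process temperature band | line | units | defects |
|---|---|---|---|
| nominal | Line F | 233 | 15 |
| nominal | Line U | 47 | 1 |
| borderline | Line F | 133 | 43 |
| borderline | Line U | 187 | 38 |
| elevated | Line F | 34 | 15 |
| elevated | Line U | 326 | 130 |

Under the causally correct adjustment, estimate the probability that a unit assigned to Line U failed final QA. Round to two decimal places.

0.30

Within every in-process temperature band level Line U has the lower rate, yet pooled Line F does — Simpson's reversal.
In-process temperature band here is a post-treatment variable shaped by the line; conditioning on it would introduce bias rather than remove it. The overall comparison is the causal one.
So P(outcome | do(Line U)) is just the pooled rate for Line U: 169/560 = 0.302.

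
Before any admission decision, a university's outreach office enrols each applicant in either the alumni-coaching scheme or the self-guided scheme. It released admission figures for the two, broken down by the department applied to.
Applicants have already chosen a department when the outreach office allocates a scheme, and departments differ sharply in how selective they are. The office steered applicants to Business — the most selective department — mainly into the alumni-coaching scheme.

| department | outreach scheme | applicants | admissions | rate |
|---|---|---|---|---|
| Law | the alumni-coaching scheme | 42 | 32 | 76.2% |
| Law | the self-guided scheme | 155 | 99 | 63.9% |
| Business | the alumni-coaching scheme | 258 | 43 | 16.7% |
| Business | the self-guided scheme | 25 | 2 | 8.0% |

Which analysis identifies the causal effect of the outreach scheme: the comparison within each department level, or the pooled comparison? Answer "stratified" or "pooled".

Department satisfies the back-door criterion: it is not a descendant of the outreach scheme, and it blocks the spurious path from outreach scheme to outcome. Adjusting for it (i.e., using the within-department rates) gives the causal effect.
Within each level — Law: 76.2% vs 63.9%; Business: 16.7% vs 8.0% — the alumni-coaching scheme is higher every time.

stratified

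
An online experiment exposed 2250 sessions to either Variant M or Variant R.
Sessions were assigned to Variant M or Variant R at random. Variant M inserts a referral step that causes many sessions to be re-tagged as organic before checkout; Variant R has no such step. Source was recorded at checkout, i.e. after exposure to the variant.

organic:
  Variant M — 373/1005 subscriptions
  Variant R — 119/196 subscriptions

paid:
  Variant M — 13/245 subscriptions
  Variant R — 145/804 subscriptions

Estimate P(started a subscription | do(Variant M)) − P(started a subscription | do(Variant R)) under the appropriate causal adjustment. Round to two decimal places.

Traffic source here is a post-treatment variable shaped by the variant; conditioning on it would introduce bias rather than remove it. The overall comparison is the causal one.
The causal difference is the pooled difference: 0.309 − 0.264 = +0.045.

+0.04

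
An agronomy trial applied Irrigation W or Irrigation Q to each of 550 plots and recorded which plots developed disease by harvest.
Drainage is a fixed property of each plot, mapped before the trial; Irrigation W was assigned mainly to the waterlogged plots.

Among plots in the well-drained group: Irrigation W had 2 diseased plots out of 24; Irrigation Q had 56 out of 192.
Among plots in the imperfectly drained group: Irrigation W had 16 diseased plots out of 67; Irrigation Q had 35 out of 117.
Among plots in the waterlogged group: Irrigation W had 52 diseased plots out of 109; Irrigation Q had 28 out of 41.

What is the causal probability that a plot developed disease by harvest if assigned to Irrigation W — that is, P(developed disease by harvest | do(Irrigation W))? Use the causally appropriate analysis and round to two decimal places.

0.24

The stratified and pooled comparisons disagree (Irrigation W wins within each field drainage; Irrigation Q wins overall), so the answer turns on the causal role of field drainage.
Field drainage is set before the irrigation has any effect — it is not caused by the irrigation — and it independently drives the outcome. That makes it a confounder, so the causal comparison is within field drainage levels.
Standardising Irrigation W to the population field drainage mix: 0.393·2/24 + 0.335·16/67 + 0.273·52/109 = 0.243.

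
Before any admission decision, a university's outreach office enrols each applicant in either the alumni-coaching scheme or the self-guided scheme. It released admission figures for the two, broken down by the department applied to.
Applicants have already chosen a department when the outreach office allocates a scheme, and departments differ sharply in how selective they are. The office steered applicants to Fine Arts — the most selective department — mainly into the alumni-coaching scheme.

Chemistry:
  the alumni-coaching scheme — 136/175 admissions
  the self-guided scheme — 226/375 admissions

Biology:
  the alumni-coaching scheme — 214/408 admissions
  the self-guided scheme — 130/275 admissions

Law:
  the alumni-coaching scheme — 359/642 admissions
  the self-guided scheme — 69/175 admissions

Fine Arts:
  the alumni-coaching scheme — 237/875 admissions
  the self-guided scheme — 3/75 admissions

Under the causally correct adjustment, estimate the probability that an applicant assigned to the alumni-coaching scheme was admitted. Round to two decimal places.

0.50

Department is set before the outreach scheme has any effect — it is not caused by the outreach scheme — and it independently drives the outcome. That makes it a confounder, so the causal comparison is within department levels.
Standardising the alumni-coaching scheme to the population department mix: 0.183·136/175 + 0.228·214/408 + 0.272·359/642 + 0.317·237/875 = 0.500.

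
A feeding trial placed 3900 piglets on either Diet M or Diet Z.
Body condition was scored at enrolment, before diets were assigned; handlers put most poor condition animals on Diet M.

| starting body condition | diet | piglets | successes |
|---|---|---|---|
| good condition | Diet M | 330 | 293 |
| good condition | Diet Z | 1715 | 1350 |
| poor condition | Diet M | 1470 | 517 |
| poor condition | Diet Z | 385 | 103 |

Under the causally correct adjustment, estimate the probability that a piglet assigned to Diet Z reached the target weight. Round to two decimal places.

0.54

The stratified and pooled comparisons disagree (Diet M wins within each starting body condition; Diet Z wins overall), so the answer turns on the causal role of starting body condition.
Starting body condition differs across diets for reasons unrelated to any effect of the diet itself, and it separately predicts the outcome — a classic confounder. We must compare within starting body condition levels.
Standardising Diet Z to the population starting body condition mix: 0.524·1350/1715 + 0.476·103/385 = 0.540.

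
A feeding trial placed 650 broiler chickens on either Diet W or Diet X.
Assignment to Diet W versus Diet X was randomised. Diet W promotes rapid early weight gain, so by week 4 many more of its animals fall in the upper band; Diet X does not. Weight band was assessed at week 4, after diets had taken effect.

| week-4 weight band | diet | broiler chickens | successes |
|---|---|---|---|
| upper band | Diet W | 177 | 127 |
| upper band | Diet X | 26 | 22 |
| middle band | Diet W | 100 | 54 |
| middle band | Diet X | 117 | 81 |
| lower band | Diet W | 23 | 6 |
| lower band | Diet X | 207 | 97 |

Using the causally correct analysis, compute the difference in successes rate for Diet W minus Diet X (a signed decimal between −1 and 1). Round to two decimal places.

+0.05

Diet X is higher inside every week-4 weight band stratum but Diet W is higher in aggregate. Whether to stratify depends on how week-4 weight band relates to the diet.
Stratifying would compare diets among broiler chickens the diets themselves sorted into week-4 weight band groups — a form of selection on an intermediate. The unconditioned pooled rates give the total causal effect.
The causal difference is the pooled difference: 0.623 − 0.571 = +0.052.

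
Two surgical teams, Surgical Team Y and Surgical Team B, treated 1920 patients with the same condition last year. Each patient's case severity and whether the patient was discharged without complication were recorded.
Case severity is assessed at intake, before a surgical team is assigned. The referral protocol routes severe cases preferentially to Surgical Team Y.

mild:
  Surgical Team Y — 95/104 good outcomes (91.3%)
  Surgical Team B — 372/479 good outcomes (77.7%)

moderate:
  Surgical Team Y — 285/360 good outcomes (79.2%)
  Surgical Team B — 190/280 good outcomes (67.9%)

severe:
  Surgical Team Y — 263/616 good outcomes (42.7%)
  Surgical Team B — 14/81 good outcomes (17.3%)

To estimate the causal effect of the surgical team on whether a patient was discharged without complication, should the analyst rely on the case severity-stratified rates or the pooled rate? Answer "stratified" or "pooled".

stratified

Surgical Team Y is higher inside every case severity stratum but Surgical Team B is higher in aggregate. Whether to stratify depends on how case severity relates to the surgical team.
The imbalance in case severity arose from how patients were allocated, not from anything the surgical team did; and case severity independently affects the outcome. The pooled gap is confounded — condition on case severity.
Within each level — mild: 91.3% vs 77.7%; moderate: 79.2% vs 67.9%; severe: 42.7% vs 17.3% — Surgical Team Y is higher every time.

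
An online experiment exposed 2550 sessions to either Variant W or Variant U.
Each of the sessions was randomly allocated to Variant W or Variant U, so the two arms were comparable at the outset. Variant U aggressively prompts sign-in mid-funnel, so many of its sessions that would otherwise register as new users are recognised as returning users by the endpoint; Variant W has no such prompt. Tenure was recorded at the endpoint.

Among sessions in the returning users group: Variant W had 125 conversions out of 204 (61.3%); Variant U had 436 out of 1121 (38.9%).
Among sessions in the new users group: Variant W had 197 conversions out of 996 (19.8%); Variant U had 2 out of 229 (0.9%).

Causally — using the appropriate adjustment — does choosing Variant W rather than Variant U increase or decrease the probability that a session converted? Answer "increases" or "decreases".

decreases

Within every user tenure level Variant W has the higher rate, yet pooled Variant U does — Simpson's reversal.
Stratifying would compare variants among sessions the variants themselves sorted into user tenure groups — a form of selection on an intermediate. The unconditioned pooled rates give the total causal effect.
Pooled: Variant W 26.8% vs Variant U 32.4%; Variant U is higher overall.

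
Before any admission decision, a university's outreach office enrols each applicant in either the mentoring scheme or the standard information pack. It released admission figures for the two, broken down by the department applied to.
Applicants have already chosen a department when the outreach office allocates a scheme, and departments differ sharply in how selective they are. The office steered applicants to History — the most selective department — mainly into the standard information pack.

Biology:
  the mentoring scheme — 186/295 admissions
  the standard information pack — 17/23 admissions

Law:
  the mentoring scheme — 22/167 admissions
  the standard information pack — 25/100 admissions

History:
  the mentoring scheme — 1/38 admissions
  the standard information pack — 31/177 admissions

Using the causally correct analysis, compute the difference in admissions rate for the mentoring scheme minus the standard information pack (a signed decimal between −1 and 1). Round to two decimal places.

Department satisfies the back-door criterion: it is not a descendant of the outreach scheme, and it blocks the spurious path from outreach scheme to outcome. Adjusting for it (i.e., using the within-department rates) gives the causal effect.
Adjusting over the population distribution of department: 0.398·(0.631−0.739) + 0.334·(0.132−0.250) + 0.269·(0.026−0.175) = -0.123.

-0.12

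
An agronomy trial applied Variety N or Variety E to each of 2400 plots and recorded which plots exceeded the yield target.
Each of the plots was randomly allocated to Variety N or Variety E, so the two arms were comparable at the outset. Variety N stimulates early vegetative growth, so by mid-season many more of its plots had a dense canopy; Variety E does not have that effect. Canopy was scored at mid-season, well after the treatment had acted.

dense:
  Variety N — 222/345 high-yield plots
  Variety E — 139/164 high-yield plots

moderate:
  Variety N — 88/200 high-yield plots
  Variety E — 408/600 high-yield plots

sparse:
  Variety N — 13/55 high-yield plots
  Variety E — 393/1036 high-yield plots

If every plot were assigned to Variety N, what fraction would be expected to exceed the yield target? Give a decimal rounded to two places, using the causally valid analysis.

Variety E is higher inside every mid-season canopy stratum but Variety N is higher in aggregate. Whether to stratify depends on how mid-season canopy relates to the variety.
Mid-season canopy is downstream of the variety. One should not condition on a consequence of treatment, so the overall rates are the right comparison.
So P(outcome | do(Variety N)) is just the pooled rate for Variety N: 323/600 = 0.538.

0.54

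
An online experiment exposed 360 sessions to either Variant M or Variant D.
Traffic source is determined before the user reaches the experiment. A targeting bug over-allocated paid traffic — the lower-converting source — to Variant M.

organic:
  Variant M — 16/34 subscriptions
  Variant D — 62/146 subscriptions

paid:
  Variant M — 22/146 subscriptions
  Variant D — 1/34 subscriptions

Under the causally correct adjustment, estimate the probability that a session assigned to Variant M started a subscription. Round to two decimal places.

Nothing the variant does changes traffic source; the imbalance is an allocation artefact. With traffic source also predicting the outcome, the pooled figure is confounded, and the within-stratum comparison is the causal one.
Standardising Variant M to the population traffic source mix: 0.500·16/34 + 0.500·22/146 = 0.311.

0.31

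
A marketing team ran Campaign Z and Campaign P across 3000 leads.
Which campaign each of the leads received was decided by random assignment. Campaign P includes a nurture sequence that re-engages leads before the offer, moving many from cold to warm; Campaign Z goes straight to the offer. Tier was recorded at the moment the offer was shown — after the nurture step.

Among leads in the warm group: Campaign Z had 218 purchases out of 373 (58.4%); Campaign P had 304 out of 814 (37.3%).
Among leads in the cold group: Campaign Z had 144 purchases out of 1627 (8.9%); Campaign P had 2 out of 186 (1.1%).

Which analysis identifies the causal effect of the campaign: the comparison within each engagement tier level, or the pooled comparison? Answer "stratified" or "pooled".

pooled

Campaign Z is higher inside every engagement tier stratum but Campaign P is higher in aggregate. Whether to stratify depends on how engagement tier relates to the campaign.
Because the campaign influences engagement tier, engagement tier is a post-treatment mediator, not a confounder. Stratifying on it would bias the estimate; the causal effect is the crude pooled difference.
Pooled: Campaign Z 18.1% vs Campaign P 30.6%; Campaign P is higher overall.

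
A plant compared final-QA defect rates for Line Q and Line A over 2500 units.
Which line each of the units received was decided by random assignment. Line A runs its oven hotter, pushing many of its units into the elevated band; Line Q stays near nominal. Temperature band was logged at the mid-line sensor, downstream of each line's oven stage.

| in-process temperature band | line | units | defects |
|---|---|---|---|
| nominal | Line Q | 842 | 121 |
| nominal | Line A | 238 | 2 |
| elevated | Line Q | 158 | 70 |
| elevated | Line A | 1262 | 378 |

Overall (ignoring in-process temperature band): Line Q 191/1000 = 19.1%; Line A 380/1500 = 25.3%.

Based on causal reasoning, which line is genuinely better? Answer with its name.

Line Q

The distribution of in-process temperature band is itself part of what the line does — it is an intermediate outcome. Holding it fixed would remove that part of the effect; the total effect is the pooled difference.
Pooled: Line Q 19.1% vs Line A 25.3%; Line Q is lower overall.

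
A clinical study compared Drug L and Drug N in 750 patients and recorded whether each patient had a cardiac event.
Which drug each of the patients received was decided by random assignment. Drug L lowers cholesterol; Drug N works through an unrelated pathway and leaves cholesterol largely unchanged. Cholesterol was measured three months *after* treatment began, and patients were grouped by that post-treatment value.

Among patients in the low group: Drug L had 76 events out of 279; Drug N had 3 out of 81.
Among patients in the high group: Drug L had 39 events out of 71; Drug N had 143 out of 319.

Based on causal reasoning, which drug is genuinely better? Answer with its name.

Drug L

The cholesterol-specific comparison favours Drug N throughout, but the pooled figures favour Drug L. The question is whether to condition on cholesterol.
Because the drug influences cholesterol, cholesterol is a post-treatment mediator, not a confounder. Stratifying on it would bias the estimate; the causal effect is the crude pooled difference.
Pooled: Drug L 32.9% vs Drug N 36.5%; Drug L is lower overall.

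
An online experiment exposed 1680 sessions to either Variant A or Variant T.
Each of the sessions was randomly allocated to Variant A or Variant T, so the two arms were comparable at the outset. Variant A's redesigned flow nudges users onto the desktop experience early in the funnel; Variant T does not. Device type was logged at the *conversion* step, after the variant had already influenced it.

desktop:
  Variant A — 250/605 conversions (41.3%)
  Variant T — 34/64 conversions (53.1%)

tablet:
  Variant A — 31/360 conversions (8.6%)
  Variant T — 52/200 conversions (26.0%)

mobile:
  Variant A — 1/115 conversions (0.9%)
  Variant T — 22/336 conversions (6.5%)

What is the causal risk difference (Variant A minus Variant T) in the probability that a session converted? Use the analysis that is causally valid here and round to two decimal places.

+0.08

Device type is downstream of the variant. One should not condition on a consequence of treatment, so the overall rates are the right comparison.
The causal difference is the pooled difference: 0.261 − 0.180 = +0.081.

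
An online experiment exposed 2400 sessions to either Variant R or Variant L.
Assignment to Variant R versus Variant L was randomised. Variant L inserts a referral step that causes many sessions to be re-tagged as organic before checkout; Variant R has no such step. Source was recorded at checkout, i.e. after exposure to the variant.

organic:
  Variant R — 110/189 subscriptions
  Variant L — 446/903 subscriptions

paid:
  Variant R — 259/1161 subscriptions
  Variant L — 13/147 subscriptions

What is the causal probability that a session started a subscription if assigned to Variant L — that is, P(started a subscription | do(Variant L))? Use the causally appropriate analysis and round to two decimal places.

Traffic source is recorded after the variant and is itself shifted by it — it sits on the causal path from variant to outcome. Conditioning on a mediator would strip out part of the effect we want; the pooled comparison gives the total causal effect.
So P(outcome | do(Variant L)) is just the pooled rate for Variant L: 459/1050 = 0.437.

0.44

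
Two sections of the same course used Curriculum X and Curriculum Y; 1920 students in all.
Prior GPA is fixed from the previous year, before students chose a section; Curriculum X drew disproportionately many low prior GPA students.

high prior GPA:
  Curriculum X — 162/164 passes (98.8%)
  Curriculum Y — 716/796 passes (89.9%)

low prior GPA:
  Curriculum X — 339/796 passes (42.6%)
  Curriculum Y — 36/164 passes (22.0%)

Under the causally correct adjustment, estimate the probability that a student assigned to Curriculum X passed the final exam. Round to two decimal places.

0.71

The prior GPA band-specific comparison favours Curriculum X throughout, but the pooled figures favour Curriculum Y. The question is whether to condition on prior GPA band.
Here prior GPA band is a common cause — it drives both which teaching method a case falls under and the outcome. The crude comparison mixes populations; the stratum-specific rates are the causally relevant ones.
Standardising Curriculum X to the population prior GPA band mix: 0.500·162/164 + 0.500·339/796 = 0.707.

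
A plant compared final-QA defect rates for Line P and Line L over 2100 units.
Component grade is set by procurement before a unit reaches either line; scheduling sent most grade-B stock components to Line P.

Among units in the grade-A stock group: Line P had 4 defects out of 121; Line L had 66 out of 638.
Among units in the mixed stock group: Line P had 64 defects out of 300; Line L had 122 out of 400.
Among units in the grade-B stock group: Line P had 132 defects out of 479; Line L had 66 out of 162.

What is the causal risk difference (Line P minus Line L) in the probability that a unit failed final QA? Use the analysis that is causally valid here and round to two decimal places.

-0.10

The component grade-specific comparison favours Line P throughout, but the pooled figures favour Line L. The question is whether to condition on component grade.
The imbalance in component grade arose from how units were allocated, not from anything the line did; and component grade independently affects the outcome. The pooled gap is confounded — condition on component grade.
Adjusting over the population distribution of component grade: 0.361·(0.033−0.103) + 0.333·(0.213−0.305) + 0.305·(0.276−0.407) = -0.096.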